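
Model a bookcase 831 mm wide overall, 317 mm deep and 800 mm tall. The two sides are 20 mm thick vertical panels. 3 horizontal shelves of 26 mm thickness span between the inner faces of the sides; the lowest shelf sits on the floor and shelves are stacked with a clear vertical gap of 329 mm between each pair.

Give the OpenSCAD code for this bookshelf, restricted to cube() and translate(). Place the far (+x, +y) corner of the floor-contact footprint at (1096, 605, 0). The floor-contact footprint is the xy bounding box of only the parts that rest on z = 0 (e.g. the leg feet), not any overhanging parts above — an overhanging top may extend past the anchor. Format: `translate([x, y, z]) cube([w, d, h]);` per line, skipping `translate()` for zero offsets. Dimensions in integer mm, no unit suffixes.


translate([265, 288, 0]) cube([20, 317, 800]);
translate([1076, 288, 0]) cube([20, 317, 800]);
translate([285, 288, 0]) cube([791, 317, 26]);
translate([285, 288, 355]) cube([791, 317, 26]);
translate([285, 288, 710]) cube([791, 317, 26]);


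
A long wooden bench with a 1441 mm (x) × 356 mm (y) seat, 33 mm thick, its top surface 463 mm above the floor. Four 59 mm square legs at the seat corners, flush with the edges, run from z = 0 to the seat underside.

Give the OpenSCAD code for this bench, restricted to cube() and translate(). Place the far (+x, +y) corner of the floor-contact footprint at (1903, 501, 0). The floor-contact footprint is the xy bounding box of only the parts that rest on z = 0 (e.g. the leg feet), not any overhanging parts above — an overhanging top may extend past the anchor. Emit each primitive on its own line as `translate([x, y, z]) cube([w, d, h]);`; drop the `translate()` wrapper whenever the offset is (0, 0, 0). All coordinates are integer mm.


translate([462, 145, 430]) cube([1441, 356, 33]);
translate([462, 145, 0]) cube([59, 59, 430]);
translate([462, 442, 0]) cube([59, 59, 430]);
translate([1844, 145, 0]) cube([59, 59, 430]);
translate([1844, 442, 0]) cube([59, 59, 430]);


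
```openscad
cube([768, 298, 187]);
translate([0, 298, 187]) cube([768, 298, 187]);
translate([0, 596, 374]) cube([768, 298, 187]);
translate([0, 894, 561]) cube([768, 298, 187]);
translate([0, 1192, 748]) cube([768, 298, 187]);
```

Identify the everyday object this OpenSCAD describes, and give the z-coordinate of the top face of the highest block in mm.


A staircase. The total rise is 935 mm.

5 identical blocks, each offset up and back from the previous — a staircase. Each step is 187 mm tall and there are 5 of them, so the total rise is 5 × 187 = 935 mm.


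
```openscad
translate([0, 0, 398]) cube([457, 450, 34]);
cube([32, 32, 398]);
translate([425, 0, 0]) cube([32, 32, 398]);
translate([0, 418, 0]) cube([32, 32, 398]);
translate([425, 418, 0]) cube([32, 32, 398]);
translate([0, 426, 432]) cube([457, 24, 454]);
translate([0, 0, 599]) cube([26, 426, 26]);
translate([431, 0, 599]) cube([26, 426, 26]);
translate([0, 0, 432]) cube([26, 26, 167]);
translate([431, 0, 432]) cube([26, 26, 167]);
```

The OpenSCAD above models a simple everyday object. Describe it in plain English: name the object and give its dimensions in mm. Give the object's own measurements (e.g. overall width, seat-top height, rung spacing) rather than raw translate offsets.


A chair. The seat is a 457×450×34 mm slab with its top at z = 432 mm, on four 32×32 mm corner legs (flush with the seat edges, standing on z = 0). A flat backrest 24 mm thick, 454 mm tall, spans the full seat width and rises from the seat top along its +y edge, rear face flush with the rear of the seat. Two armrests of 26×26 mm section run along each side from the seat's front edge to the front of the backrest, top faces 193 mm above the seat top and outer faces flush with the seat's x-edges; a 26×26 mm post under the front of each armrest stands on the seat at the front corner.


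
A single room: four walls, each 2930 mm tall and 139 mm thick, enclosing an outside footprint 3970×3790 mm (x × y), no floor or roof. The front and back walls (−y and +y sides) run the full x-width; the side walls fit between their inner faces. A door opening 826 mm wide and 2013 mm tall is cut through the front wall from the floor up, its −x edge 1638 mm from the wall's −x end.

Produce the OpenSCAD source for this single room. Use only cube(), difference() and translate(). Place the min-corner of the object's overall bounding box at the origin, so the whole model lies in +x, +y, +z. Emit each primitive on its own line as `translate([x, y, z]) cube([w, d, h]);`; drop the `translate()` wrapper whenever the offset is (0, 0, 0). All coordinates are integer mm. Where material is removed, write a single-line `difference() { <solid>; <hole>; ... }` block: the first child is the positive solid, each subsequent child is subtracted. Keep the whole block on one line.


difference() { cube([3970, 139, 2930]); translate([1638, 0, 0]) cube([826, 139, 2013]); }
translate([0, 3651, 0]) cube([3970, 139, 2930]);
translate([0, 139, 0]) cube([139, 3512, 2930]);
translate([3831, 139, 0]) cube([139, 3512, 2930]);


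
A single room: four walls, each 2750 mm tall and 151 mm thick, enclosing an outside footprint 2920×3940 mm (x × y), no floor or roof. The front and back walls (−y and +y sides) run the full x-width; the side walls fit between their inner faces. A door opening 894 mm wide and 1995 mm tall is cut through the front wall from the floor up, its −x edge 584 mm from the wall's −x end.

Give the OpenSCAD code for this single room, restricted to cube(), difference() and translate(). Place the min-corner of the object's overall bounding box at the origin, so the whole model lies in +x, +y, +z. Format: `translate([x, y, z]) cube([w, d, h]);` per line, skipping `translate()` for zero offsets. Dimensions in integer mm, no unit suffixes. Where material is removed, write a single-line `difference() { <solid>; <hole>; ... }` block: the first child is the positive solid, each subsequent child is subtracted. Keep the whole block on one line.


difference() { cube([2920, 151, 2750]); translate([584, 0, 0]) cube([894, 151, 1995]); }
translate([0, 3789, 0]) cube([2920, 151, 2750]);
translate([0, 151, 0]) cube([151, 3638, 2750]);
translate([2769, 151, 0]) cube([151, 3638, 2750]);


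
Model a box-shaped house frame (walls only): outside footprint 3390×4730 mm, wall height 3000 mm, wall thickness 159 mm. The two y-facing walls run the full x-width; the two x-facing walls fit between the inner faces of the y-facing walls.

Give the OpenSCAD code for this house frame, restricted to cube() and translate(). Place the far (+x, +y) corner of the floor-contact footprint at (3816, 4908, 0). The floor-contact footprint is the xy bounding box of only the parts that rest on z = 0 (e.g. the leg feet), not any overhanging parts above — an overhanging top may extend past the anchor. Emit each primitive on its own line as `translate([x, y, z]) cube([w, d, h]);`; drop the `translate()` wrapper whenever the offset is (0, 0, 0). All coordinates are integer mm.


translate([426, 178, 0]) cube([3390, 159, 3000]);
translate([426, 4749, 0]) cube([3390, 159, 3000]);
translate([426, 337, 0]) cube([159, 4412, 3000]);
translate([3657, 337, 0]) cube([159, 4412, 3000]);


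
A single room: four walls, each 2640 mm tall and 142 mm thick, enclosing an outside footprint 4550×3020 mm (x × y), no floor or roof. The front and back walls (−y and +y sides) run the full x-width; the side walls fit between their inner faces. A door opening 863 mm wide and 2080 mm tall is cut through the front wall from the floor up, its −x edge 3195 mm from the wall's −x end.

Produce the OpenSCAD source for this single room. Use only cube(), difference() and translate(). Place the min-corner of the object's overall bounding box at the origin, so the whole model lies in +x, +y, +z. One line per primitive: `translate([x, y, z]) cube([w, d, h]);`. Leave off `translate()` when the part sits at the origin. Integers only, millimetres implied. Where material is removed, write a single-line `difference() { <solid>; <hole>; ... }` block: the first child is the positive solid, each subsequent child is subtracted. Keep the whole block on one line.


difference() { cube([4550, 142, 2640]); translate([3195, 0, 0]) cube([863, 142, 2080]); }
translate([0, 2878, 0]) cube([4550, 142, 2640]);
translate([0, 142, 0]) cube([142, 2736, 2640]);
translate([4408, 142, 0]) cube([142, 2736, 2640]);


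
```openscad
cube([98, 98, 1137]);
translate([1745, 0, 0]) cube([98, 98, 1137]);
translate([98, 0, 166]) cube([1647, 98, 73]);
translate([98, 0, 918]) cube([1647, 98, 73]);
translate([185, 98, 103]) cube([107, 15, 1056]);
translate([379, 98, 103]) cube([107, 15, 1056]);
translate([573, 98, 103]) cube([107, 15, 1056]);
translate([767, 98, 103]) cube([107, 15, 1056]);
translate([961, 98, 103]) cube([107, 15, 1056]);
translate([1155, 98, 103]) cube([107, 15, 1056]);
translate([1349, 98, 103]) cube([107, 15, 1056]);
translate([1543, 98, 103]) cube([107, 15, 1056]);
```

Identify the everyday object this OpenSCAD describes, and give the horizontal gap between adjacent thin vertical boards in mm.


A fence section. The picket gap is 87 mm.

Two posts, two rails, 8 pickets — a fence section. Span 1647 mm holds 8 pickets of 107 mm with 9 equal gaps: ⌊(1647 − 8·107) / 9⌋ = 87 mm.


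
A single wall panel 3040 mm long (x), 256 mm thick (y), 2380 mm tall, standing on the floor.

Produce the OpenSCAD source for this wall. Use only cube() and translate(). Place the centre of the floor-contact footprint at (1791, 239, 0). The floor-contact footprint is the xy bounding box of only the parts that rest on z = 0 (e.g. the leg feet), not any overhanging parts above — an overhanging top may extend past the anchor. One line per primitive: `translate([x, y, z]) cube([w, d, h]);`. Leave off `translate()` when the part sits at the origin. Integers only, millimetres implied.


translate([271, 111, 0]) cube([3040, 256, 2380]);


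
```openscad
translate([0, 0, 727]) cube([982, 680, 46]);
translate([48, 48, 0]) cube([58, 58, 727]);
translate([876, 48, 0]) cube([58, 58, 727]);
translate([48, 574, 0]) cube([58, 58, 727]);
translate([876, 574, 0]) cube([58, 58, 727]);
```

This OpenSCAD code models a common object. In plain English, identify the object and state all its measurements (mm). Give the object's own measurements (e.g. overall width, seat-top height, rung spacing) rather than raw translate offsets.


A rectangular dining table. The top is 982×680×46 mm with its upper surface at z = 773 mm. It stands on four 58×58 mm square legs, each inset 48 mm from the nearest pair of top edges, running from the floor to the underside of the top.


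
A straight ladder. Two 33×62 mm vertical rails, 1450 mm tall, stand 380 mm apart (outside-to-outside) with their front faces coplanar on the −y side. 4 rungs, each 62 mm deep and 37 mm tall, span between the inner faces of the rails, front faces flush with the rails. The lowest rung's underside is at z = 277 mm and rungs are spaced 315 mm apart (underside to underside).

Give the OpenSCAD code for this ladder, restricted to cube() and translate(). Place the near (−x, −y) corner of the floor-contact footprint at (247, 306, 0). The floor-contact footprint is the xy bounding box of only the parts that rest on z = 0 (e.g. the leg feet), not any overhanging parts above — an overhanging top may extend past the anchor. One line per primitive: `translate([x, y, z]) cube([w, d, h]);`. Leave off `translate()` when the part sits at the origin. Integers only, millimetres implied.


translate([247, 306, 0]) cube([33, 62, 1450]);
translate([594, 306, 0]) cube([33, 62, 1450]);
translate([280, 306, 277]) cube([314, 62, 37]);
translate([280, 306, 592]) cube([314, 62, 37]);
translate([280, 306, 907]) cube([314, 62, 37]);
translate([280, 306, 1222]) cube([314, 62, 37]);


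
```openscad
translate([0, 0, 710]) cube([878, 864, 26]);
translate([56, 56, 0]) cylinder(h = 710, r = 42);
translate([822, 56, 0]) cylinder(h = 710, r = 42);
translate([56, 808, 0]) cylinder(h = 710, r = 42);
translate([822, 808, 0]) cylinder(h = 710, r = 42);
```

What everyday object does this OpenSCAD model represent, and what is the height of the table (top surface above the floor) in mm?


A table. The table height is 736 mm.

A 878×864×26 slab sits at z = 710 on four Ø84 mm round legs — a table. The top surface is at 710 + 26 = 736 mm.


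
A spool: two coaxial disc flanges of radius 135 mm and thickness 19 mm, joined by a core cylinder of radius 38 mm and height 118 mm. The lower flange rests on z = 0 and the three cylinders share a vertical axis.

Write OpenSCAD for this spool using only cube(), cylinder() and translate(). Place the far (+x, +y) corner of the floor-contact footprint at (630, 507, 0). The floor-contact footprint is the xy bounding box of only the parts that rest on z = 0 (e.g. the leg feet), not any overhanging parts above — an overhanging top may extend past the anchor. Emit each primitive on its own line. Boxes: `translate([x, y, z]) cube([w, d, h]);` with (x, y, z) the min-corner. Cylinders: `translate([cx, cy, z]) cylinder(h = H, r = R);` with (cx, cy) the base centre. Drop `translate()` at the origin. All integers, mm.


translate([495, 372, 0]) cylinder(h = 19, r = 135);
translate([495, 372, 19]) cylinder(h = 118, r = 38);
translate([495, 372, 137]) cylinder(h = 19, r = 135);


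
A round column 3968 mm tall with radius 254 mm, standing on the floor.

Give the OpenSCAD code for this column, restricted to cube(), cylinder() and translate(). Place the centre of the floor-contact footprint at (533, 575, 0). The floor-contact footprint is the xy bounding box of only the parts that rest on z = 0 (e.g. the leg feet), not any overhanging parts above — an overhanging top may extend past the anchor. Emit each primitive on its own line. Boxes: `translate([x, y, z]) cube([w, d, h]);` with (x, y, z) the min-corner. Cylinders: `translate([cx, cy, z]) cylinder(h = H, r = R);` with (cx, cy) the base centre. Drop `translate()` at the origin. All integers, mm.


translate([533, 575, 0]) cylinder(h = 3968, r = 254);


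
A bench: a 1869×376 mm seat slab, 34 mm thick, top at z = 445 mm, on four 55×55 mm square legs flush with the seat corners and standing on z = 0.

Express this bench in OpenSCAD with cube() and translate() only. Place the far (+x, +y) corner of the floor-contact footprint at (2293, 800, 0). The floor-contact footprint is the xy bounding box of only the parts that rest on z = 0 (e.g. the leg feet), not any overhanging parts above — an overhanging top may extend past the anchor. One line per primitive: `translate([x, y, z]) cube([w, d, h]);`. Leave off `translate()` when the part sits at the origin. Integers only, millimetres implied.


// leg_h = 445 − 34 = 411
translate([424, 424, 411]) cube([1869, 376, 34]);
translate([424, 424, 0]) cube([55, 55, 411]);
translate([424, 745, 0]) cube([55, 55, 411]);
translate([2238, 424, 0]) cube([55, 55, 411]);
translate([2238, 745, 0]) cube([55, 55, 411]);


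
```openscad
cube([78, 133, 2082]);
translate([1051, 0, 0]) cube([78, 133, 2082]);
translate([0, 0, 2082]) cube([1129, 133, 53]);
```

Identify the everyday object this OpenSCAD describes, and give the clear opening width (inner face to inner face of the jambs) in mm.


A door frame. The clear opening width is 973 mm.

Two 2082 mm tall posts with a header on top — a door frame. The left jamb is 78 mm wide at x = 0; the right jamb starts at x = 1051. The clear opening is 1051 − 78 = 973 mm.


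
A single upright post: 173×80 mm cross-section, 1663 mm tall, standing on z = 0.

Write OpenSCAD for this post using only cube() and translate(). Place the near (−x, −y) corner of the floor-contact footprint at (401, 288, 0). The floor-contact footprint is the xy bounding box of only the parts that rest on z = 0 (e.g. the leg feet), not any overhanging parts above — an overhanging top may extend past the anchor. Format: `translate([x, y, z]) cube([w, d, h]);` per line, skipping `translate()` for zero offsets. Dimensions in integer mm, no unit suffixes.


translate([401, 288, 0]) cube([173, 80, 1663]);


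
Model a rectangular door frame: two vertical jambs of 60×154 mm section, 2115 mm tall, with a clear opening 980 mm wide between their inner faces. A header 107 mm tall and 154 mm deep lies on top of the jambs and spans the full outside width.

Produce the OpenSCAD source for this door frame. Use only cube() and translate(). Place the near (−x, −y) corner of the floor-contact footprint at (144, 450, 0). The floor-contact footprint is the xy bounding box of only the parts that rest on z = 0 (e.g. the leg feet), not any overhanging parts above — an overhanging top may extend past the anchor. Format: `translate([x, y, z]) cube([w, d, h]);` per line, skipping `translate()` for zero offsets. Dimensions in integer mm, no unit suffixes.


translate([144, 450, 0]) cube([60, 154, 2115]);
translate([1184, 450, 0]) cube([60, 154, 2115]);
translate([144, 450, 2115]) cube([1100, 154, 107]);


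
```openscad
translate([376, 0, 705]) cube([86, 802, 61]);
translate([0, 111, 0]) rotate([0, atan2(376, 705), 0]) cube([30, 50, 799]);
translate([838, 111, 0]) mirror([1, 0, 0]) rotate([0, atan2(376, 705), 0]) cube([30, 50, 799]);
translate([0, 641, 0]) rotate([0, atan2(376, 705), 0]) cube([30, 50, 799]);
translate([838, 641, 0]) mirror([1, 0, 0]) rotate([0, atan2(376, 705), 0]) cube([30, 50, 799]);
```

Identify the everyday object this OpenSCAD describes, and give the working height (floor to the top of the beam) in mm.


A sawhorse. The overall height is 766 mm.

A beam across two mirrored pairs of raked legs — a sawhorse. The beam's underside is at z = 705 (matching the legs' vertical rise in atan2(376, 705)) and the beam is 61 mm tall, so its top is at 705 + 61 = 766 mm. The raked legs top out at the beam's underside, so that is the highest point.


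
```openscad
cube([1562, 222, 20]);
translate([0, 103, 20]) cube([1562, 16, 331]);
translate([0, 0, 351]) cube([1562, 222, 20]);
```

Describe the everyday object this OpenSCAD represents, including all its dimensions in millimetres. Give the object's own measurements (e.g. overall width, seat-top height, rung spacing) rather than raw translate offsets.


An I-beam lying along x, 1562 mm long. Overall section height 371 mm. Two flanges 222 mm wide (y) and 20 mm thick, one on the floor and one at the top; a web 16 mm thick runs between them, centred on the flange width.


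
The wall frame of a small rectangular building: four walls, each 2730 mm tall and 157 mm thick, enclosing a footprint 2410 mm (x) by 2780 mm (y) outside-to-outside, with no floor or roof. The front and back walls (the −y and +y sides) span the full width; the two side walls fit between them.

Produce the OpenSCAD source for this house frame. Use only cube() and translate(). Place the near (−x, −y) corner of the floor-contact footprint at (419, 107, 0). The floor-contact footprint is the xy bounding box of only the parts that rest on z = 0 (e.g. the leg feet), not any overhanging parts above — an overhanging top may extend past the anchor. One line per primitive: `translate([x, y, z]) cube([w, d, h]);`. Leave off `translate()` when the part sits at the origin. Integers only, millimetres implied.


translate([419, 107, 0]) cube([2410, 157, 2730]);
translate([419, 2730, 0]) cube([2410, 157, 2730]);
translate([419, 264, 0]) cube([157, 2466, 2730]);
translate([2672, 264, 0]) cube([157, 2466, 2730]);


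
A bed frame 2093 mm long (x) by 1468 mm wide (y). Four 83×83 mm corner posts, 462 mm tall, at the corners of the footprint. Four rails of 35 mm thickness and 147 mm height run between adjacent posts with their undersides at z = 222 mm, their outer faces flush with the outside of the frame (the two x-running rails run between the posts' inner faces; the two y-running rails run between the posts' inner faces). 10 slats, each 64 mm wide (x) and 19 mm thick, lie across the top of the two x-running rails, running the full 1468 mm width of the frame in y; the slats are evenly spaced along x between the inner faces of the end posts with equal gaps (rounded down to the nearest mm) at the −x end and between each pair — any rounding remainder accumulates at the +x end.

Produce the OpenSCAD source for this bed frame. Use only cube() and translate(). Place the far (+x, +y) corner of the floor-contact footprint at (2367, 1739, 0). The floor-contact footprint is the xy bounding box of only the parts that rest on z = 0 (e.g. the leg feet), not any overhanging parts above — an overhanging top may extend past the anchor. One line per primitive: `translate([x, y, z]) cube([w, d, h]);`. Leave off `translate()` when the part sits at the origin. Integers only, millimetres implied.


// slat z = rail_z + rail_h = 222 + 147 = 369
// slat gap = ⌊(1927 − 10·64) / 11⌋ = 117
translate([274, 271, 0]) cube([83, 83, 462]);
translate([274, 1656, 0]) cube([83, 83, 462]);
translate([2284, 271, 0]) cube([83, 83, 462]);
translate([2284, 1656, 0]) cube([83, 83, 462]);
translate([357, 271, 222]) cube([1927, 35, 147]);
translate([357, 1704, 222]) cube([1927, 35, 147]);
translate([274, 354, 222]) cube([35, 1302, 147]);
translate([2332, 354, 222]) cube([35, 1302, 147]);
translate([474, 271, 369]) cube([64, 1468, 19]);
translate([655, 271, 369]) cube([64, 1468, 19]);
translate([836, 271, 369]) cube([64, 1468, 19]);
translate([1017, 271, 369]) cube([64, 1468, 19]);
translate([1198, 271, 369]) cube([64, 1468, 19]);
translate([1379, 271, 369]) cube([64, 1468, 19]);
translate([1560, 271, 369]) cube([64, 1468, 19]);
translate([1741, 271, 369]) cube([64, 1468, 19]);
translate([1922, 271, 369]) cube([64, 1468, 19]);
translate([2103, 271, 369]) cube([64, 1468, 19]);


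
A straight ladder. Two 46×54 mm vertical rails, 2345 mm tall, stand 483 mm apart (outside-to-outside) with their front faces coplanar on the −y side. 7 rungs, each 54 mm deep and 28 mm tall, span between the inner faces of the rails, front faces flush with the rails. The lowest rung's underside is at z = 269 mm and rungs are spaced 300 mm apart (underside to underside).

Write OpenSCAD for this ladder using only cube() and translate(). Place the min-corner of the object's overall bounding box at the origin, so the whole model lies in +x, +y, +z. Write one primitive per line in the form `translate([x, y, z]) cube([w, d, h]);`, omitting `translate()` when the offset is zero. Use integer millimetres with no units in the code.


cube([46, 54, 2345]);
translate([437, 0, 0]) cube([46, 54, 2345]);
translate([46, 0, 269]) cube([391, 54, 28]);
translate([46, 0, 569]) cube([391, 54, 28]);
translate([46, 0, 869]) cube([391, 54, 28]);
translate([46, 0, 1169]) cube([391, 54, 28]);
translate([46, 0, 1469]) cube([391, 54, 28]);
translate([46, 0, 1769]) cube([391, 54, 28]);
translate([46, 0, 2069]) cube([391, 54, 28]);


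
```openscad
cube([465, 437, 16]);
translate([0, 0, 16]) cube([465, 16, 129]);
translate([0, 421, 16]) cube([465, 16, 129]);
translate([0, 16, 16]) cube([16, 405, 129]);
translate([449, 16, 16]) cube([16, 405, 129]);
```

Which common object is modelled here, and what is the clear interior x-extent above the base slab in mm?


An open box. The internal width is 433 mm.

A 465×437 base slab with four walls standing on it — an open box. The base is 465 mm wide and the walls are 16 mm thick, so the internal width is 465 − 2 × 16 = 433 mm.


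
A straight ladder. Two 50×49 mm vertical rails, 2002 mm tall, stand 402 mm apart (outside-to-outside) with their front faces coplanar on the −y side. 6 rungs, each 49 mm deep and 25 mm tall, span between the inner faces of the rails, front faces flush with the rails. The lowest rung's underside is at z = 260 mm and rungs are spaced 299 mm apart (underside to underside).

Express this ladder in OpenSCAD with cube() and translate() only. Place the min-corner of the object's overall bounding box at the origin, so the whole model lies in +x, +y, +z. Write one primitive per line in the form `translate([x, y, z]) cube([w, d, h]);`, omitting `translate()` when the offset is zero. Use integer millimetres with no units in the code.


cube([50, 49, 2002]);
translate([352, 0, 0]) cube([50, 49, 2002]);
translate([50, 0, 260]) cube([302, 49, 25]);
translate([50, 0, 559]) cube([302, 49, 25]);
translate([50, 0, 858]) cube([302, 49, 25]);
translate([50, 0, 1157]) cube([302, 49, 25]);
translate([50, 0, 1456]) cube([302, 49, 25]);
translate([50, 0, 1755]) cube([302, 49, 25]);


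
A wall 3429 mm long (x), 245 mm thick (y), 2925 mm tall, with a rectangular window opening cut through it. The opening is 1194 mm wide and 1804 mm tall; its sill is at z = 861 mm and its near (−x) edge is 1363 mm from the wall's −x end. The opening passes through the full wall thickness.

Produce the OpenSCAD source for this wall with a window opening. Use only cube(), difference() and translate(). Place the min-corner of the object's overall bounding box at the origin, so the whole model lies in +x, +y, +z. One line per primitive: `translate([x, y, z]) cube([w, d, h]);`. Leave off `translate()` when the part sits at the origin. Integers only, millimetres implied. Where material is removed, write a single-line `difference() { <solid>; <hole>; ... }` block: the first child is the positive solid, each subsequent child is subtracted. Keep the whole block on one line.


difference() { cube([3429, 245, 2925]); translate([1363, 0, 861]) cube([1194, 245, 1804]); }


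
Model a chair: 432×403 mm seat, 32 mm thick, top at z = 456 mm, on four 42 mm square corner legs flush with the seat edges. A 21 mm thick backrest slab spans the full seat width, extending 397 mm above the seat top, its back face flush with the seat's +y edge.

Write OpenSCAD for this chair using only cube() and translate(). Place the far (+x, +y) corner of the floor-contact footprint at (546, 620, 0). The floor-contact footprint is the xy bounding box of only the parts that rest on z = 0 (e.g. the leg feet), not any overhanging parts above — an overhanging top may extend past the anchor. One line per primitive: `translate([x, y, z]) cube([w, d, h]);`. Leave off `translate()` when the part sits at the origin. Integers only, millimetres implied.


// leg_h = 456 - 32 = 424
translate([114, 217, 424]) cube([432, 403, 32]);
translate([114, 217, 0]) cube([42, 42, 424]);
translate([504, 217, 0]) cube([42, 42, 424]);
translate([114, 578, 0]) cube([42, 42, 424]);
translate([504, 578, 0]) cube([42, 42, 424]);
translate([114, 599, 456]) cube([432, 21, 397]);


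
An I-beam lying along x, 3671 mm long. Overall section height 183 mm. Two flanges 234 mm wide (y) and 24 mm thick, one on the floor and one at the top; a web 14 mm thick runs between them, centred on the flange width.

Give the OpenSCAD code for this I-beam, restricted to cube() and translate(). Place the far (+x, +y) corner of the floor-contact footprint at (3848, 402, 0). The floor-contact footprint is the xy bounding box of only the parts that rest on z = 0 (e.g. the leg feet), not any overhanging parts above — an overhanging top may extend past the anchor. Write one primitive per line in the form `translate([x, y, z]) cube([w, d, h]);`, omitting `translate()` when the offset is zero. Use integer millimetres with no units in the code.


translate([177, 168, 0]) cube([3671, 234, 24]);
translate([177, 278, 24]) cube([3671, 14, 135]);
translate([177, 168, 159]) cube([3671, 234, 24]);


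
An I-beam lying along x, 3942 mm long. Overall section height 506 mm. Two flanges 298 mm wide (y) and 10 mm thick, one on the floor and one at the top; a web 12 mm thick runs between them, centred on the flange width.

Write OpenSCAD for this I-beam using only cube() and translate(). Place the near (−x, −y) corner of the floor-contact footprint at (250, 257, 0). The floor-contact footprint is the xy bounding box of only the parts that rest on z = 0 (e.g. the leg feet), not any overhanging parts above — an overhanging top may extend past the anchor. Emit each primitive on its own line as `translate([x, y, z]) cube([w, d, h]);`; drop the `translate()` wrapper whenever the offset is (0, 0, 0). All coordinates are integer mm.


translate([250, 257, 0]) cube([3942, 298, 10]);
translate([250, 400, 10]) cube([3942, 12, 486]);
translate([250, 257, 496]) cube([3942, 298, 10]);


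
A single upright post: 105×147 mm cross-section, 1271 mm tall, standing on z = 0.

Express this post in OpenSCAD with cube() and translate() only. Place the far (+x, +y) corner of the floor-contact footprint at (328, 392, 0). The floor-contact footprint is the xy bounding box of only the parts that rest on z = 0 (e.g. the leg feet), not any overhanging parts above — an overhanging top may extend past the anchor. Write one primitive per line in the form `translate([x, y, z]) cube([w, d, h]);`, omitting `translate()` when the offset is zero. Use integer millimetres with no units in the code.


translate([223, 245, 0]) cube([105, 147, 1271]);


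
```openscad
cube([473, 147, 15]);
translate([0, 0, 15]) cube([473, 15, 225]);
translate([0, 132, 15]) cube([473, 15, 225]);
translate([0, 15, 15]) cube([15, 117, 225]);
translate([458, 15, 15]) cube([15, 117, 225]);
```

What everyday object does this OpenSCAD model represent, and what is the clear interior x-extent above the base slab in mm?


An open box. The internal width is 443 mm.

A 473×147 base slab with four walls standing on it — an open box. The base is 473 mm wide and the walls are 15 mm thick, so the internal width is 473 − 2 × 15 = 443 mm.


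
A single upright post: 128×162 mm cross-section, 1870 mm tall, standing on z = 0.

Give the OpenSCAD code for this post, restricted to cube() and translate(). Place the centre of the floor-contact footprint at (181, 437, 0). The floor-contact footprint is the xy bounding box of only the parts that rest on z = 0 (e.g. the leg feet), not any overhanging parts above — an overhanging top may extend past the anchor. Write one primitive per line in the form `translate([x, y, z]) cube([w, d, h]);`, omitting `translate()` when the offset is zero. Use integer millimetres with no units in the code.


translate([117, 356, 0]) cube([128, 162, 1870]);


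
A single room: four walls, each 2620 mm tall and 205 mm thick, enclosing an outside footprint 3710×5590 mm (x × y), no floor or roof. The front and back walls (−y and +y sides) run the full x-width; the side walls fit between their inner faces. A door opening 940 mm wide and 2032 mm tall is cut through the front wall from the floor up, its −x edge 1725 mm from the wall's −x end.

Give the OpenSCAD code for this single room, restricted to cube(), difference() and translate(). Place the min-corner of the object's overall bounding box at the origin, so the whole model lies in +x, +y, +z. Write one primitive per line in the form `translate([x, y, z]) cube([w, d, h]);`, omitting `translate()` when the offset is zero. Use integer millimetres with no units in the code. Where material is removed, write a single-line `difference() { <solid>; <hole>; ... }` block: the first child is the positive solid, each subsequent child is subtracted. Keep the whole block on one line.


difference() { cube([3710, 205, 2620]); translate([1725, 0, 0]) cube([940, 205, 2032]); }
translate([0, 5385, 0]) cube([3710, 205, 2620]);
translate([0, 205, 0]) cube([205, 5180, 2620]);
translate([3505, 205, 0]) cube([205, 5180, 2620]);


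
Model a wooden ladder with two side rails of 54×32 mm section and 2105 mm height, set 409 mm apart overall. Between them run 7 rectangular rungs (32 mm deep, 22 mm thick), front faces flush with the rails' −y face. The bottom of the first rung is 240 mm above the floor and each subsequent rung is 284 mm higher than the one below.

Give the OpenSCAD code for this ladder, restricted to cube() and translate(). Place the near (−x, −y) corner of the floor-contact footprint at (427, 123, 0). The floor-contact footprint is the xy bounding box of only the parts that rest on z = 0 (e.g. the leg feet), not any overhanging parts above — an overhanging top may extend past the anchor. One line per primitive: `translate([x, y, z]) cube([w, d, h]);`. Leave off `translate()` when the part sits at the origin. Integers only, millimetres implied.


translate([427, 123, 0]) cube([54, 32, 2105]);
translate([782, 123, 0]) cube([54, 32, 2105]);
translate([481, 123, 240]) cube([301, 32, 22]);
translate([481, 123, 524]) cube([301, 32, 22]);
translate([481, 123, 808]) cube([301, 32, 22]);
translate([481, 123, 1092]) cube([301, 32, 22]);
translate([481, 123, 1376]) cube([301, 32, 22]);
translate([481, 123, 1660]) cube([301, 32, 22]);
translate([481, 123, 1944]) cube([301, 32, 22]);


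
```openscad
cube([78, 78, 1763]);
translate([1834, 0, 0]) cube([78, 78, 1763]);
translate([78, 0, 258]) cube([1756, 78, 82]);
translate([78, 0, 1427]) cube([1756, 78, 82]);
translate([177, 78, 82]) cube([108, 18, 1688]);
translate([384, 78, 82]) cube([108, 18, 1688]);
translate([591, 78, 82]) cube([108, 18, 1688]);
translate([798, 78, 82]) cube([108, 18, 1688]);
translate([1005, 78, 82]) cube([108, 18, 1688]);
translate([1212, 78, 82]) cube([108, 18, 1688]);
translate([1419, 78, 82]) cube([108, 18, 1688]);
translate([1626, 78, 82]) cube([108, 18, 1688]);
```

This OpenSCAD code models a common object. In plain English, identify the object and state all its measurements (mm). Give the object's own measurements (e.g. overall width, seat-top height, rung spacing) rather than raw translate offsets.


A fence section. Two 78×78 mm posts, 1763 mm tall, stand on the floor with a clear span of 1756 mm between their inner faces. Two horizontal rails of 78×82 mm section span the gap between the posts with their undersides at z = 258 mm and z = 1427 mm, flush with the posts' −y face. 8 pickets, each 108 mm wide, 18 mm thick and 1688 mm tall, are fixed to the +y face of the rails with their bottoms at z = 82 mm, spaced across the span with a 99 mm gap after the −x post and between neighbouring pickets, with 100 mm left before the +x post.


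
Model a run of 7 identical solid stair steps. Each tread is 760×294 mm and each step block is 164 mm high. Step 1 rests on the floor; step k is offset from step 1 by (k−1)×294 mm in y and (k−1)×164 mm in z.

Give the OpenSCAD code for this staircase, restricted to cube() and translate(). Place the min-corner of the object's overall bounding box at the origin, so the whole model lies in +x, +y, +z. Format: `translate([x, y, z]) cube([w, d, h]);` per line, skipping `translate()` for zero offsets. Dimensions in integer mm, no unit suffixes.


cube([760, 294, 164]);
translate([0, 294, 164]) cube([760, 294, 164]);
translate([0, 588, 328]) cube([760, 294, 164]);
translate([0, 882, 492]) cube([760, 294, 164]);
translate([0, 1176, 656]) cube([760, 294, 164]);
translate([0, 1470, 820]) cube([760, 294, 164]);
translate([0, 1764, 984]) cube([760, 294, 164]);


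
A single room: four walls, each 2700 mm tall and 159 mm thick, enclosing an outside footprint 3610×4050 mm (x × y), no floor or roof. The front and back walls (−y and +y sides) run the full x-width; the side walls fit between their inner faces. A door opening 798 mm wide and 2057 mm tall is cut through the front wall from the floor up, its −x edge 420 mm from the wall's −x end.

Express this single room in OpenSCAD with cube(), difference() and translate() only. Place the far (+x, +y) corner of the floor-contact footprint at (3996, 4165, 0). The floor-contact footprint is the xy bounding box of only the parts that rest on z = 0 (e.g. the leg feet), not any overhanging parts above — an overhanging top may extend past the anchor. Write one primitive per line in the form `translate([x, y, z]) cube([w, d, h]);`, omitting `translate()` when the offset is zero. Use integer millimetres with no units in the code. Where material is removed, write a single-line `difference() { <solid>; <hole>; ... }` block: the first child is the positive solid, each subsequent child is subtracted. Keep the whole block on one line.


difference() { translate([386, 115, 0]) cube([3610, 159, 2700]); translate([806, 115, 0]) cube([798, 159, 2057]); }
translate([386, 4006, 0]) cube([3610, 159, 2700]);
translate([386, 274, 0]) cube([159, 3732, 2700]);
translate([3837, 274, 0]) cube([159, 3732, 2700]);


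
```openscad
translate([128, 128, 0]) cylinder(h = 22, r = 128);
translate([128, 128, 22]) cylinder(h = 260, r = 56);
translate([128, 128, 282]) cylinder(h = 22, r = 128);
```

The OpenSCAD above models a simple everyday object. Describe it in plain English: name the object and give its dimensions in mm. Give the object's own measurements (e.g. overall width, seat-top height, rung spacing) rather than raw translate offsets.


A spool: two coaxial disc flanges of radius 128 mm and thickness 22 mm, joined by a core cylinder of radius 56 mm and height 260 mm. The lower flange rests on z = 0 and the three cylinders share a vertical axis.


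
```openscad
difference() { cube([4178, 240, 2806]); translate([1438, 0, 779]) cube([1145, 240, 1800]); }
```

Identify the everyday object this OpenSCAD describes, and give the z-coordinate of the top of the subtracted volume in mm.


A wall with a window opening. The window head height is 2579 mm.

A wall with a rectangular opening subtracted — a window. Sill at z = 779, opening 1800 mm tall, so the head is at 779 + 1800 = 2579 mm.


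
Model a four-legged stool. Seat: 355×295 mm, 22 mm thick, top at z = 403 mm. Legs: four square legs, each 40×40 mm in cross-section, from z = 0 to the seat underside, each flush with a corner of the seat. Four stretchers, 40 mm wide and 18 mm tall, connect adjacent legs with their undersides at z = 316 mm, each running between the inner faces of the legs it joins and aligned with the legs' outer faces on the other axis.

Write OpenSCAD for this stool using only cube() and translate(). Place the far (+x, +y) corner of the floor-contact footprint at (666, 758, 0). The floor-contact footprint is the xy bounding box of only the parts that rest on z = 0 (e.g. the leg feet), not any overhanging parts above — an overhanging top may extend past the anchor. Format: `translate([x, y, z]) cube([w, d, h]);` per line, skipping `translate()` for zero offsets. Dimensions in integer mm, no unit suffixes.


// leg_h = 403 - 22 = 381
// stretcher span = 355 - 2*40 = 275
translate([311, 463, 381]) cube([355, 295, 22]);
translate([311, 463, 0]) cube([40, 40, 381]);
translate([626, 463, 0]) cube([40, 40, 381]);
translate([311, 718, 0]) cube([40, 40, 381]);
translate([626, 718, 0]) cube([40, 40, 381]);
translate([351, 463, 316]) cube([275, 40, 18]);
translate([351, 718, 316]) cube([275, 40, 18]);
translate([311, 503, 316]) cube([40, 215, 18]);
translate([626, 503, 316]) cube([40, 215, 18]);


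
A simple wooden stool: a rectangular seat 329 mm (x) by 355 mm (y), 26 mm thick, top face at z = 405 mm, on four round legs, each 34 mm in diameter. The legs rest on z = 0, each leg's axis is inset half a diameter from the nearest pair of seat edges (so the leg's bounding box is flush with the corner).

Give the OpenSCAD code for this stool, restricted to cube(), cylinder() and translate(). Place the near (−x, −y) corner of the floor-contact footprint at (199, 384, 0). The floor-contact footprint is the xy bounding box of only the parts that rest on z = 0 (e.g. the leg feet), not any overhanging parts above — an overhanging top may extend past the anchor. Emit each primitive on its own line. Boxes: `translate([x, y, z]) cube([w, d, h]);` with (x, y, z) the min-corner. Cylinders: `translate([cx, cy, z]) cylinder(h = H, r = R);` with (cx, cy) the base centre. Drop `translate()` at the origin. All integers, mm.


// leg_h = 405 - 26 = 379
translate([199, 384, 379]) cube([329, 355, 26]);
translate([216, 401, 0]) cylinder(h = 379, r = 17);
translate([511, 401, 0]) cylinder(h = 379, r = 17);
translate([216, 722, 0]) cylinder(h = 379, r = 17);
translate([511, 722, 0]) cylinder(h = 379, r = 17);


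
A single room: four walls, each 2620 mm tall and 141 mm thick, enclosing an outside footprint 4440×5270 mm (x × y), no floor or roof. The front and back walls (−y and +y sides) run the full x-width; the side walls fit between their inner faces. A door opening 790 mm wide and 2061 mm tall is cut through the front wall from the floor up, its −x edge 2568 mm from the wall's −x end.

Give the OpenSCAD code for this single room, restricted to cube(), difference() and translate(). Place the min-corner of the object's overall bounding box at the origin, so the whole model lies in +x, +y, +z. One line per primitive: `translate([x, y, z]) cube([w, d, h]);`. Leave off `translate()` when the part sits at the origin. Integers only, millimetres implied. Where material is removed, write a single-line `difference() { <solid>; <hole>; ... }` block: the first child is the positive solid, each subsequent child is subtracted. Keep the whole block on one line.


difference() { cube([4440, 141, 2620]); translate([2568, 0, 0]) cube([790, 141, 2061]); }
translate([0, 5129, 0]) cube([4440, 141, 2620]);
translate([0, 141, 0]) cube([141, 4988, 2620]);
translate([4299, 141, 0]) cube([141, 4988, 2620]);
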